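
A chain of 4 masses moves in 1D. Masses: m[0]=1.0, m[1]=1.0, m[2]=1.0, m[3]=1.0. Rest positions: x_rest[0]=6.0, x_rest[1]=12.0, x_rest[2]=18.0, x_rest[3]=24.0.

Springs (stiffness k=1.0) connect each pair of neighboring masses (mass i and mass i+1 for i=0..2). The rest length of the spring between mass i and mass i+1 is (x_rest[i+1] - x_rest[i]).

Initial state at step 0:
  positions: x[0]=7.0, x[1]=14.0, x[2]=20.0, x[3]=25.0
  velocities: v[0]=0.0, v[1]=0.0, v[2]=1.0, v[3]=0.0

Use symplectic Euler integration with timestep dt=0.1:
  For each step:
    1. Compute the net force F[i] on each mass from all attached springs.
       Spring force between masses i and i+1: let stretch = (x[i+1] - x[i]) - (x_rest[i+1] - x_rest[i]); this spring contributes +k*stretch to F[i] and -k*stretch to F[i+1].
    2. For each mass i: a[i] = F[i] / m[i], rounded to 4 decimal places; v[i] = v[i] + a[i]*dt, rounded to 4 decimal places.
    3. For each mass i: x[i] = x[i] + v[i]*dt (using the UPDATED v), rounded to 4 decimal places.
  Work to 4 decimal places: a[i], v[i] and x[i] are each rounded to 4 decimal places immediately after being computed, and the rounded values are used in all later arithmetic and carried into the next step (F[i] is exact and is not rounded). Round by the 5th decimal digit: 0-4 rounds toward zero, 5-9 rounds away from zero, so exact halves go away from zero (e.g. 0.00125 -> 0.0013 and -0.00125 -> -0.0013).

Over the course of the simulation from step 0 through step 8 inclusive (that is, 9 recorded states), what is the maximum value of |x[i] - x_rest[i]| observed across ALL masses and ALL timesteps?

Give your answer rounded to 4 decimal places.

Answer: 2.3398

Derivation:
Step 0: x=[7.0000 14.0000 20.0000 25.0000] v=[0.0000 0.0000 1.0000 0.0000]
Step 1: x=[7.0100 13.9900 20.0900 25.0100] v=[0.1000 -0.1000 0.9000 0.1000]
Step 2: x=[7.0298 13.9712 20.1682 25.0308] v=[0.1980 -0.1880 0.7820 0.2080]
Step 3: x=[7.0590 13.9450 20.2331 25.0630] v=[0.2921 -0.2624 0.6486 0.3217]
Step 4: x=[7.0971 13.9128 20.2834 25.1069] v=[0.3807 -0.3222 0.5028 0.4387]
Step 5: x=[7.1433 13.8761 20.3182 25.1625] v=[0.4623 -0.3667 0.3481 0.5564]
Step 6: x=[7.1969 13.8365 20.3370 25.2297] v=[0.5356 -0.3958 0.1883 0.6720]
Step 7: x=[7.2569 13.7955 20.3398 25.3080] v=[0.5996 -0.4097 0.0275 0.7827]
Step 8: x=[7.3223 13.7546 20.3268 25.3966] v=[0.6535 -0.4091 -0.1301 0.8859]
Max displacement = 2.3398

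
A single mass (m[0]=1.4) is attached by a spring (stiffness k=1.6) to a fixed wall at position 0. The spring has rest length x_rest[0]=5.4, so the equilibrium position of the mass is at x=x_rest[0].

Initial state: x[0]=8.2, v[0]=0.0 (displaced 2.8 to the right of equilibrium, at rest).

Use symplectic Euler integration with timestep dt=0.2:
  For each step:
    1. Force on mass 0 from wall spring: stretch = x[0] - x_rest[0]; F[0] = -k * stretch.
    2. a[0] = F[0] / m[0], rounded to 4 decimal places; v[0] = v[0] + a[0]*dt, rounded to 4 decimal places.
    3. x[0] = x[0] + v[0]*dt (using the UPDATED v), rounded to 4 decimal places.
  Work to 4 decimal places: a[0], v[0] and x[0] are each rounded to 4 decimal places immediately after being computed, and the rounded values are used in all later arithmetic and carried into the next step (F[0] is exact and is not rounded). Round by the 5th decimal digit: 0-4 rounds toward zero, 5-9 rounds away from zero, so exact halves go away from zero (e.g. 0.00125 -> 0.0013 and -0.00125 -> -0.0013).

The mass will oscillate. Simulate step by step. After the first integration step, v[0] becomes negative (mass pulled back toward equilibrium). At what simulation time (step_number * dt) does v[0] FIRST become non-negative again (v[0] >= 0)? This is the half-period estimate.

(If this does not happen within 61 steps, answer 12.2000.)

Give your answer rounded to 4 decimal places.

Step 0: x=[8.2000] v=[0.0000]
Step 1: x=[8.0720] v=[-0.6400]
Step 2: x=[7.8219] v=[-1.2507]
Step 3: x=[7.4610] v=[-1.8043]
Step 4: x=[7.0059] v=[-2.2754]
Step 5: x=[6.4774] v=[-2.6425]
Step 6: x=[5.8996] v=[-2.8888]
Step 7: x=[5.2990] v=[-3.0030]
Step 8: x=[4.7030] v=[-2.9799]
Step 9: x=[4.1389] v=[-2.8206]
Step 10: x=[3.6324] v=[-2.5323]
Step 11: x=[3.2067] v=[-2.1283]
Step 12: x=[2.8813] v=[-1.6270]
Step 13: x=[2.6710] v=[-1.0513]
Step 14: x=[2.5855] v=[-0.4275]
Step 15: x=[2.6287] v=[0.2158]
First v>=0 after going negative at step 15, time=3.0000

Answer: 3.0000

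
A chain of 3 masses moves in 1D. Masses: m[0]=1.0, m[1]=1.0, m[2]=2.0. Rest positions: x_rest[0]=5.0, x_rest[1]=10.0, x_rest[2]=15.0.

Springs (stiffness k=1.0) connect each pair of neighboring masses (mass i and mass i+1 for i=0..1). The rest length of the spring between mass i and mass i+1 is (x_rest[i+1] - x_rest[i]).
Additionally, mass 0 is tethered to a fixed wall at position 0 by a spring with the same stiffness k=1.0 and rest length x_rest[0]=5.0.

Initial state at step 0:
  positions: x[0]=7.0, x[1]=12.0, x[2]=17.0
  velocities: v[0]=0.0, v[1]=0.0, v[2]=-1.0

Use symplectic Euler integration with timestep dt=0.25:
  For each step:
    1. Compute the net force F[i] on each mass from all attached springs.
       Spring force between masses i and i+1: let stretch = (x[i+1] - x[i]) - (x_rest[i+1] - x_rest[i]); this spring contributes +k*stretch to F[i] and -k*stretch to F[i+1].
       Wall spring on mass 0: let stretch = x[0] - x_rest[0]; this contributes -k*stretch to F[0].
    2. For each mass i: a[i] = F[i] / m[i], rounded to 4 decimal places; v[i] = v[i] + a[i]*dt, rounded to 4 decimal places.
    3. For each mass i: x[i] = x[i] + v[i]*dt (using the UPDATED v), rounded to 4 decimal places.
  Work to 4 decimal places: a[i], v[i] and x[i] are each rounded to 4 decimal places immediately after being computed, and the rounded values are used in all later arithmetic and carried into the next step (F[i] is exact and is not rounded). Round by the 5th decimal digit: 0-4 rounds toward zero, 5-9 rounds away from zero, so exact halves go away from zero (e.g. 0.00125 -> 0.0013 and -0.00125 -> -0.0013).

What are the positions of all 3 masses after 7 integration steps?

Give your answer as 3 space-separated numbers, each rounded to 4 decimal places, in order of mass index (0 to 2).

Answer: 4.9283 10.7502 15.5653

Derivation:
Step 0: x=[7.0000 12.0000 17.0000] v=[0.0000 0.0000 -1.0000]
Step 1: x=[6.8750 12.0000 16.7500] v=[-0.5000 0.0000 -1.0000]
Step 2: x=[6.6406 11.9766 16.5078] v=[-0.9375 -0.0938 -0.9688]
Step 3: x=[6.3247 11.9029 16.2803] v=[-1.2637 -0.2950 -0.9102]
Step 4: x=[5.9621 11.7541 16.0722] v=[-1.4503 -0.5952 -0.8324]
Step 5: x=[5.5889 11.5132 15.8854] v=[-1.4928 -0.9637 -0.7472]
Step 6: x=[5.2367 11.1753 15.7182] v=[-1.4090 -1.3517 -0.6687]
Step 7: x=[4.9283 10.7502 15.5653] v=[-1.2335 -1.7006 -0.6116]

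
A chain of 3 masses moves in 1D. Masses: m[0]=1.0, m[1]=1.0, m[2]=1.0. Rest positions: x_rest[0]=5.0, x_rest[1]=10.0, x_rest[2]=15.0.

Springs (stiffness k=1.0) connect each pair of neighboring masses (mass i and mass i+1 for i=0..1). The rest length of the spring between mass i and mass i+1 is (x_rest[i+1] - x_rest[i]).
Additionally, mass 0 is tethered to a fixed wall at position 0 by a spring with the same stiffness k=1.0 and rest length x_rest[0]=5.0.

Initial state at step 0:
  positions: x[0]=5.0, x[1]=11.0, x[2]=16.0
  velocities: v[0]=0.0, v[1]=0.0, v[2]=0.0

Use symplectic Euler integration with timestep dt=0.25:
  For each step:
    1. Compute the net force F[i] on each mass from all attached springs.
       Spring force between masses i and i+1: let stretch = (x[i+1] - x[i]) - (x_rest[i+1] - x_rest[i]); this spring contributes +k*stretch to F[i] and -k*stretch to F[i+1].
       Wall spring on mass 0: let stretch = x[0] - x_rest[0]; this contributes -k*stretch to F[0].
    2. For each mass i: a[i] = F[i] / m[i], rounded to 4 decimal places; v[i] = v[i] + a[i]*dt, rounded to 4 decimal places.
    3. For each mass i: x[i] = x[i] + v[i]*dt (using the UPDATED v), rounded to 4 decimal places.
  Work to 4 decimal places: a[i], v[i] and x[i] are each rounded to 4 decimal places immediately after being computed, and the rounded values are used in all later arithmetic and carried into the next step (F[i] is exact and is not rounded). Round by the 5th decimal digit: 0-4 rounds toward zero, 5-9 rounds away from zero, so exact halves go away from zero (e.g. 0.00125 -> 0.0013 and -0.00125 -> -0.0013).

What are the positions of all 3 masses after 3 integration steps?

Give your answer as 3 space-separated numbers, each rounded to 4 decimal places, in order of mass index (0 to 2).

Step 0: x=[5.0000 11.0000 16.0000] v=[0.0000 0.0000 0.0000]
Step 1: x=[5.0625 10.9375 16.0000] v=[0.2500 -0.2500 0.0000]
Step 2: x=[5.1758 10.8242 15.9961] v=[0.4531 -0.4531 -0.0156]
Step 3: x=[5.3186 10.6812 15.9815] v=[0.5713 -0.5722 -0.0586]

Answer: 5.3186 10.6812 15.9815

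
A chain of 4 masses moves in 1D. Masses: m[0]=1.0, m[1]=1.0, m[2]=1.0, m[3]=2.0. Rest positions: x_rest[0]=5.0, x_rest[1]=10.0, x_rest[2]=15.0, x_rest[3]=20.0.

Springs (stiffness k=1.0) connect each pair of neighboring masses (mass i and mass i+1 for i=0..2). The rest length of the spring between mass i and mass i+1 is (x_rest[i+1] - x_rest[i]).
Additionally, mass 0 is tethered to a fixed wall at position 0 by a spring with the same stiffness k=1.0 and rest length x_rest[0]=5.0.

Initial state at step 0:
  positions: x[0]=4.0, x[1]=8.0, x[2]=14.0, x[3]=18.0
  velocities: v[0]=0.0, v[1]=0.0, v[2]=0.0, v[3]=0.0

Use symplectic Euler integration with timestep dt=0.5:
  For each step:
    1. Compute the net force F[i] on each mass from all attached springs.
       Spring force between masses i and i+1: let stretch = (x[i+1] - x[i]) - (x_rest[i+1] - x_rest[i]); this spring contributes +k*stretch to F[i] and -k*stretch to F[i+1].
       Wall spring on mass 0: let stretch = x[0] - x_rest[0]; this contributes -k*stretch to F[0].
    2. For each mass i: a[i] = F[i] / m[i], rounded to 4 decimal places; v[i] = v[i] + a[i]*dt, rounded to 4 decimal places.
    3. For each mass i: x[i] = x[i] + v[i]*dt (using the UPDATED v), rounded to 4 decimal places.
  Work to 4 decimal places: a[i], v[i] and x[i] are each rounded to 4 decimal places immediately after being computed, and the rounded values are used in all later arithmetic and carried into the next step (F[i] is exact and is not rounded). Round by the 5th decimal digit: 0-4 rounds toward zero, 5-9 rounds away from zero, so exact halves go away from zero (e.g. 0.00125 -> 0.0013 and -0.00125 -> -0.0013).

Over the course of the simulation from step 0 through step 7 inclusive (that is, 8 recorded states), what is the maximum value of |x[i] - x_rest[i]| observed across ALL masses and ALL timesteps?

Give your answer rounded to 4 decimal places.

Answer: 2.2851

Derivation:
Step 0: x=[4.0000 8.0000 14.0000 18.0000] v=[0.0000 0.0000 0.0000 0.0000]
Step 1: x=[4.0000 8.5000 13.5000 18.1250] v=[0.0000 1.0000 -1.0000 0.2500]
Step 2: x=[4.1250 9.1250 12.9063 18.2969] v=[0.2500 1.2500 -1.1875 0.3438]
Step 3: x=[4.4688 9.4454 12.7149 18.4200] v=[0.6875 0.6407 -0.3829 0.2462]
Step 4: x=[4.9395 9.3390 13.1324 18.4550] v=[0.9414 -0.2129 0.8349 0.0699]
Step 5: x=[5.2752 9.0810 13.9322 18.4496] v=[0.6714 -0.5160 1.5995 -0.0108]
Step 6: x=[5.2436 9.0844 14.6485 18.5046] v=[-0.0633 0.0067 1.4326 0.1099]
Step 7: x=[4.8613 9.5186 14.9378 18.7026] v=[-0.7647 0.8684 0.5786 0.3959]
Max displacement = 2.2851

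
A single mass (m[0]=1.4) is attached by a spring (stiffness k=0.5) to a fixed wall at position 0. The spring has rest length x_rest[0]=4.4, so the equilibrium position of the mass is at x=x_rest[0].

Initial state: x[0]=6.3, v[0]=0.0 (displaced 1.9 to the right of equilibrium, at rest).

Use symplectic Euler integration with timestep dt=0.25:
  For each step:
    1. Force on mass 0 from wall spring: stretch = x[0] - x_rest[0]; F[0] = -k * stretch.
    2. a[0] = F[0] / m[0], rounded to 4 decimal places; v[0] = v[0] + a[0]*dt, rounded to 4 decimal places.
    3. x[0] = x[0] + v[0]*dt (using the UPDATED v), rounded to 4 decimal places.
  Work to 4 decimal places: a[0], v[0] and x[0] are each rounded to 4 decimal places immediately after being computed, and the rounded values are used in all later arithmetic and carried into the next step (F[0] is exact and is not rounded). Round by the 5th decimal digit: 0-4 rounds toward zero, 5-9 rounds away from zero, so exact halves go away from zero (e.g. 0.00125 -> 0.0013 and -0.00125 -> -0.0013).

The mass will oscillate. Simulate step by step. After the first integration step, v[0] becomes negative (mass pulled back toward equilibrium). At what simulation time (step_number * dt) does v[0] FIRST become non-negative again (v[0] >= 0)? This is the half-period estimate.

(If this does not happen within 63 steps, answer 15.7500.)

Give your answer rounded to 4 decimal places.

Step 0: x=[6.3000] v=[0.0000]
Step 1: x=[6.2576] v=[-0.1697]
Step 2: x=[6.1737] v=[-0.3356]
Step 3: x=[6.0502] v=[-0.4940]
Step 4: x=[5.8899] v=[-0.6414]
Step 5: x=[5.6963] v=[-0.7744]
Step 6: x=[5.4738] v=[-0.8902]
Step 7: x=[5.2273] v=[-0.9861]
Step 8: x=[4.9623] v=[-1.0600]
Step 9: x=[4.6848] v=[-1.1102]
Step 10: x=[4.4009] v=[-1.1356]
Step 11: x=[4.1170] v=[-1.1357]
Step 12: x=[3.8394] v=[-1.1104]
Step 13: x=[3.5743] v=[-1.0604]
Step 14: x=[3.3276] v=[-0.9867]
Step 15: x=[3.1049] v=[-0.8910]
Step 16: x=[2.9111] v=[-0.7754]
Step 17: x=[2.7505] v=[-0.6425]
Step 18: x=[2.6267] v=[-0.4952]
Step 19: x=[2.5425] v=[-0.3369]
Step 20: x=[2.4997] v=[-0.1711]
Step 21: x=[2.4994] v=[-0.0014]
Step 22: x=[2.5415] v=[0.1683]
First v>=0 after going negative at step 22, time=5.5000

Answer: 5.5000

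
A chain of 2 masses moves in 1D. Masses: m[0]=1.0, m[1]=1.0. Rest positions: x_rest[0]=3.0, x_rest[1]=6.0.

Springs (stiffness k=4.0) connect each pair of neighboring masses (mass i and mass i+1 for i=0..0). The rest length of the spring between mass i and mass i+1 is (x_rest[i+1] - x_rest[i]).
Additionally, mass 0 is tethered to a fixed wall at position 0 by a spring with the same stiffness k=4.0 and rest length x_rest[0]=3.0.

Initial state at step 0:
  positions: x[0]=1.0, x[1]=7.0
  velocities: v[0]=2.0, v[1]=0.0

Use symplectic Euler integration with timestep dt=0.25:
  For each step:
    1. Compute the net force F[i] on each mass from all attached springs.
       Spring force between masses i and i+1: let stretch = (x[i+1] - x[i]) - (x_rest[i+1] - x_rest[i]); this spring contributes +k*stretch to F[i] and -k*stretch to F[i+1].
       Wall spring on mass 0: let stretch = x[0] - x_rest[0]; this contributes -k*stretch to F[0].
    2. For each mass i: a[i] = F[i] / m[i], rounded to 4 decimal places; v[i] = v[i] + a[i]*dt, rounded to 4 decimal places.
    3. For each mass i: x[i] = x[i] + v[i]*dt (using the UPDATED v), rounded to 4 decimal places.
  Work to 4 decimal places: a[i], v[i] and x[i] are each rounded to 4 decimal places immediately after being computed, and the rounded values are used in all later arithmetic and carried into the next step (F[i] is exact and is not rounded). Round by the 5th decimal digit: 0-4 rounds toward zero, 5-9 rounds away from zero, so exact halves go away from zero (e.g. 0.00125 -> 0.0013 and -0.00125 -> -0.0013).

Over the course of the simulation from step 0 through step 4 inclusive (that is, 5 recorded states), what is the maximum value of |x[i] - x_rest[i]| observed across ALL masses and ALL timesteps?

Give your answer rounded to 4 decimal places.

Answer: 2.6250

Derivation:
Step 0: x=[1.0000 7.0000] v=[2.0000 0.0000]
Step 1: x=[2.7500 6.2500] v=[7.0000 -3.0000]
Step 2: x=[4.6875 5.3750] v=[7.7500 -3.5000]
Step 3: x=[5.6250 5.0781] v=[3.7500 -1.1875]
Step 4: x=[5.0195 5.6680] v=[-2.4219 2.3594]
Max displacement = 2.6250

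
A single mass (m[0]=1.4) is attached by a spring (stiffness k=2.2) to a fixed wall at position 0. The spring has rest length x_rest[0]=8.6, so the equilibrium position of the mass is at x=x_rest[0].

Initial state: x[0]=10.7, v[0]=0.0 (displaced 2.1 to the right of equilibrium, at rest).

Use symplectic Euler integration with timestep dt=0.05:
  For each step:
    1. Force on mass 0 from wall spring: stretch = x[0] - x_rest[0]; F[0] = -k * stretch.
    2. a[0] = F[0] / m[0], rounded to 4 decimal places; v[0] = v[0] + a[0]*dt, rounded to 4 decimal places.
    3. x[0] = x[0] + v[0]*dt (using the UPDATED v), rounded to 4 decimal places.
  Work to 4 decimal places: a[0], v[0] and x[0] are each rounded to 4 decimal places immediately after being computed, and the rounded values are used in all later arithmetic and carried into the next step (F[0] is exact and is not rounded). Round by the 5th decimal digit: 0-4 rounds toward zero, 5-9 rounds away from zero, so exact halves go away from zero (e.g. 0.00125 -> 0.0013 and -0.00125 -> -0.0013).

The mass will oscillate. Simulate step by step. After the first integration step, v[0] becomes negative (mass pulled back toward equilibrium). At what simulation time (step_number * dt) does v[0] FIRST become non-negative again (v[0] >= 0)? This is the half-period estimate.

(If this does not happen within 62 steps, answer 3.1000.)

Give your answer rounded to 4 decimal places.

Step 0: x=[10.7000] v=[0.0000]
Step 1: x=[10.6918] v=[-0.1650]
Step 2: x=[10.6753] v=[-0.3294]
Step 3: x=[10.6507] v=[-0.4925]
Step 4: x=[10.6180] v=[-0.6536]
Step 5: x=[10.5774] v=[-0.8122]
Step 6: x=[10.5290] v=[-0.9676]
Step 7: x=[10.4730] v=[-1.1192]
Step 8: x=[10.4097] v=[-1.2664]
Step 9: x=[10.3393] v=[-1.4086]
Step 10: x=[10.2620] v=[-1.5453]
Step 11: x=[10.1782] v=[-1.6759]
Step 12: x=[10.0882] v=[-1.7999]
Step 13: x=[9.9924] v=[-1.9168]
Step 14: x=[9.8911] v=[-2.0262]
Step 15: x=[9.7847] v=[-2.1276]
Step 16: x=[9.6737] v=[-2.2207]
Step 17: x=[9.5584] v=[-2.3051]
Step 18: x=[9.4394] v=[-2.3804]
Step 19: x=[9.3171] v=[-2.4464]
Step 20: x=[9.1920] v=[-2.5027]
Step 21: x=[9.0645] v=[-2.5492]
Step 22: x=[8.9352] v=[-2.5857]
Step 23: x=[8.8046] v=[-2.6120]
Step 24: x=[8.6732] v=[-2.6281]
Step 25: x=[8.5415] v=[-2.6339]
Step 26: x=[8.4100] v=[-2.6293]
Step 27: x=[8.2793] v=[-2.6144]
Step 28: x=[8.1498] v=[-2.5892]
Step 29: x=[8.0221] v=[-2.5538]
Step 30: x=[7.8967] v=[-2.5084]
Step 31: x=[7.7740] v=[-2.4531]
Step 32: x=[7.6546] v=[-2.3882]
Step 33: x=[7.5389] v=[-2.3139]
Step 34: x=[7.4274] v=[-2.2305]
Step 35: x=[7.3205] v=[-2.1384]
Step 36: x=[7.2186] v=[-2.0379]
Step 37: x=[7.1221] v=[-1.9294]
Step 38: x=[7.0314] v=[-1.8133]
Step 39: x=[6.9469] v=[-1.6901]
Step 40: x=[6.8689] v=[-1.5602]
Step 41: x=[6.7977] v=[-1.4242]
Step 42: x=[6.7336] v=[-1.2826]
Step 43: x=[6.6768] v=[-1.1360]
Step 44: x=[6.6276] v=[-0.9849]
Step 45: x=[6.5861] v=[-0.8299]
Step 46: x=[6.5525] v=[-0.6717]
Step 47: x=[6.5270] v=[-0.5108]
Step 48: x=[6.5096] v=[-0.3479]
Step 49: x=[6.5004] v=[-0.1837]
Step 50: x=[6.4995] v=[-0.0187]
Step 51: x=[6.5068] v=[0.1463]
First v>=0 after going negative at step 51, time=2.5500

Answer: 2.5500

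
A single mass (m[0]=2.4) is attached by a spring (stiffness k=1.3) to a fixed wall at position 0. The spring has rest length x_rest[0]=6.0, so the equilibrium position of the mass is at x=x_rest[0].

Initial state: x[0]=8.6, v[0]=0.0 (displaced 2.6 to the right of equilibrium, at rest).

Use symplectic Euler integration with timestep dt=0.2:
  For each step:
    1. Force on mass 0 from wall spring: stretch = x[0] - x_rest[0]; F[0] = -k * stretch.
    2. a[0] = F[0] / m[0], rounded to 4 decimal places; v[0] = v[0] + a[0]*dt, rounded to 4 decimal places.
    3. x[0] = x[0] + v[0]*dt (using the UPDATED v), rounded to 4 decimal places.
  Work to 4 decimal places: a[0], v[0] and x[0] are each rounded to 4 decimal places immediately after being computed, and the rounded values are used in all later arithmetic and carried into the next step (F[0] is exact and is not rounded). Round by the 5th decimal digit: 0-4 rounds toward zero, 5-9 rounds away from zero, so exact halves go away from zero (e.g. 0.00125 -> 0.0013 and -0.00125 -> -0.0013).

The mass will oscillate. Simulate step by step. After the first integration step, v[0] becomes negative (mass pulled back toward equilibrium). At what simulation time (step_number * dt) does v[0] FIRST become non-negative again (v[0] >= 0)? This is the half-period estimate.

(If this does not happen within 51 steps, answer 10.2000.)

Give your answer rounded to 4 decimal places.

Step 0: x=[8.6000] v=[0.0000]
Step 1: x=[8.5437] v=[-0.2817]
Step 2: x=[8.4322] v=[-0.5573]
Step 3: x=[8.2680] v=[-0.8208]
Step 4: x=[8.0547] v=[-1.0665]
Step 5: x=[7.7969] v=[-1.2891]
Step 6: x=[7.5001] v=[-1.4838]
Step 7: x=[7.1708] v=[-1.6463]
Step 8: x=[6.8162] v=[-1.7731]
Step 9: x=[6.4439] v=[-1.8615]
Step 10: x=[6.0620] v=[-1.9096]
Step 11: x=[5.6787] v=[-1.9163]
Step 12: x=[5.3024] v=[-1.8815]
Step 13: x=[4.9412] v=[-1.8059]
Step 14: x=[4.6030] v=[-1.6912]
Step 15: x=[4.2950] v=[-1.5399]
Step 16: x=[4.0240] v=[-1.3552]
Step 17: x=[3.7958] v=[-1.1411]
Step 18: x=[3.6153] v=[-0.9023]
Step 19: x=[3.4865] v=[-0.6440]
Step 20: x=[3.4122] v=[-0.3717]
Step 21: x=[3.3939] v=[-0.0914]
Step 22: x=[3.4321] v=[0.1909]
First v>=0 after going negative at step 22, time=4.4000

Answer: 4.4000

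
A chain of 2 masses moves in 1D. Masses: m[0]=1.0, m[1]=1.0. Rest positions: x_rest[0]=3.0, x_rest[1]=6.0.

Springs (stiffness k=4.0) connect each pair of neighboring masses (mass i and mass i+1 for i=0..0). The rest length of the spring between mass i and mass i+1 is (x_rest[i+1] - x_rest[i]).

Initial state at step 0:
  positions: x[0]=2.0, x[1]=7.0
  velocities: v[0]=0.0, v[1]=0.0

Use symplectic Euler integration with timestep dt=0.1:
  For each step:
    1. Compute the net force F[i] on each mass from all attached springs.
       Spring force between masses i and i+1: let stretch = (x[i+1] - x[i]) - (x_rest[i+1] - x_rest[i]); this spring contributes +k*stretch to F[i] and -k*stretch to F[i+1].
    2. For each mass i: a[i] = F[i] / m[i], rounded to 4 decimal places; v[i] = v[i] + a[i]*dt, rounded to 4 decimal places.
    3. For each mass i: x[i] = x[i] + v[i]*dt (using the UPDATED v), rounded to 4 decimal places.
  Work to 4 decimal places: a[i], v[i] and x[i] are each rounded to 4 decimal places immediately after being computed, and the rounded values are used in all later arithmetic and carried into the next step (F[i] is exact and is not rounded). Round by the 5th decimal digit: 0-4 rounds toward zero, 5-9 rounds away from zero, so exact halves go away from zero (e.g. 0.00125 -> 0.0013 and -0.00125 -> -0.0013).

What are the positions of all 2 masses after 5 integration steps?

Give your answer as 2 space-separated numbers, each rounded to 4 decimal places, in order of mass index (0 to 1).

Answer: 2.9899 6.0101

Derivation:
Step 0: x=[2.0000 7.0000] v=[0.0000 0.0000]
Step 1: x=[2.0800 6.9200] v=[0.8000 -0.8000]
Step 2: x=[2.2336 6.7664] v=[1.5360 -1.5360]
Step 3: x=[2.4485 6.5515] v=[2.1491 -2.1491]
Step 4: x=[2.7075 6.2925] v=[2.5903 -2.5903]
Step 5: x=[2.9899 6.0101] v=[2.8243 -2.8243]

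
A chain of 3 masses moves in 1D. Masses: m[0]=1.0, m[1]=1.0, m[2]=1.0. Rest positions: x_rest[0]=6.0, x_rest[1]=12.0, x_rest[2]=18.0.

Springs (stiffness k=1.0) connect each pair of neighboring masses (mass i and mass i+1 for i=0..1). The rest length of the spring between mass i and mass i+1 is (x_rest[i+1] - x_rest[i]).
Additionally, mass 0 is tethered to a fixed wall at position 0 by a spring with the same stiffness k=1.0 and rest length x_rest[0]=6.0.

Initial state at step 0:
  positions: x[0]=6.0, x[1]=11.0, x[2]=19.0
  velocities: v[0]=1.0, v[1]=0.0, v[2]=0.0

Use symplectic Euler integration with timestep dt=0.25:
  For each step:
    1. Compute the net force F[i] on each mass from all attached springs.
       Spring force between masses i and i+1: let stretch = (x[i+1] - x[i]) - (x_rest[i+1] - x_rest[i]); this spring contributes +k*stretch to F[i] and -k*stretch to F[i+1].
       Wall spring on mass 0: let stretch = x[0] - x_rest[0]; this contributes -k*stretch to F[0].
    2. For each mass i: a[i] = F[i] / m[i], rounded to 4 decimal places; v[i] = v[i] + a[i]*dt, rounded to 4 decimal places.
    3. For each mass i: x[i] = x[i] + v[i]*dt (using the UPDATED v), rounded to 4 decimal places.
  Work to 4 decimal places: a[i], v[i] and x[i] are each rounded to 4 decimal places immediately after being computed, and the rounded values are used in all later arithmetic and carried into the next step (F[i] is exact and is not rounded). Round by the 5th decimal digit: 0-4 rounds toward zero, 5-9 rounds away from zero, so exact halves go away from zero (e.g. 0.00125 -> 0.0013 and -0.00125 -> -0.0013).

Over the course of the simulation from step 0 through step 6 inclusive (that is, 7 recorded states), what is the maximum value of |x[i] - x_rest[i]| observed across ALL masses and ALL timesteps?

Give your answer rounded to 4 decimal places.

Step 0: x=[6.0000 11.0000 19.0000] v=[1.0000 0.0000 0.0000]
Step 1: x=[6.1875 11.1875 18.8750] v=[0.7500 0.7500 -0.5000]
Step 2: x=[6.3008 11.5430 18.6445] v=[0.4531 1.4219 -0.9219]
Step 3: x=[6.3479 12.0147 18.3452] v=[0.1885 1.8867 -1.1973]
Step 4: x=[6.3525 12.5279 18.0252] v=[0.0182 2.0526 -1.2799]
Step 5: x=[6.3460 12.9987 17.7367] v=[-0.0261 1.8831 -1.1542]
Step 6: x=[6.3587 13.3498 17.5270] v=[0.0506 1.4044 -0.8387]
Max displacement = 1.3498

Answer: 1.3498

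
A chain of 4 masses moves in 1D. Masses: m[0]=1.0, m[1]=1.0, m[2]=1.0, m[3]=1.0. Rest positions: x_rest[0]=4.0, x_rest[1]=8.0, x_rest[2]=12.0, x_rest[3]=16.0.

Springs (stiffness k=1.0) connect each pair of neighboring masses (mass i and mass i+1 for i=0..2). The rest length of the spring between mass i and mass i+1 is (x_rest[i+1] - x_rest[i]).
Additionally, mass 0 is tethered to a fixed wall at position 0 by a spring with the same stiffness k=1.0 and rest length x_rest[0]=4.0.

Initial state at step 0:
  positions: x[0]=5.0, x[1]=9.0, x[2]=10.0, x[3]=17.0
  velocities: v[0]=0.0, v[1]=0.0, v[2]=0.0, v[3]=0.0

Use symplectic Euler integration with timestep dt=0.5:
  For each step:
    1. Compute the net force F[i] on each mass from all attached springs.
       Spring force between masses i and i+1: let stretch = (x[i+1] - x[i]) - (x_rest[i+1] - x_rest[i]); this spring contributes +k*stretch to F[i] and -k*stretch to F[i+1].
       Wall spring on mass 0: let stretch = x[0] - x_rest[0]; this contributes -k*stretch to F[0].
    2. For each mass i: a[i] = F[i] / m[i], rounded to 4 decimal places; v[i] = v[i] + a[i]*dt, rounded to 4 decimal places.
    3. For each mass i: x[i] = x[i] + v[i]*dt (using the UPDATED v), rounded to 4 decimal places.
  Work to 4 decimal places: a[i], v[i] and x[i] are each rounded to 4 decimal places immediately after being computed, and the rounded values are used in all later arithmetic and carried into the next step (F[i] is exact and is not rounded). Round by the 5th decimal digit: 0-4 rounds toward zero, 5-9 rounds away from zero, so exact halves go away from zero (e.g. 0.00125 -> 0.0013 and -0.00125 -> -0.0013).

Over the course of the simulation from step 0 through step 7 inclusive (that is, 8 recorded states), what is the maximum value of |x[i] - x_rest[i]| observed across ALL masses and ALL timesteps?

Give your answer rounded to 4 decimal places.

Step 0: x=[5.0000 9.0000 10.0000 17.0000] v=[0.0000 0.0000 0.0000 0.0000]
Step 1: x=[4.7500 8.2500 11.5000 16.2500] v=[-0.5000 -1.5000 3.0000 -1.5000]
Step 2: x=[4.1875 7.4375 13.3750 15.3125] v=[-1.1250 -1.6250 3.7500 -1.8750]
Step 3: x=[3.3906 7.2969 14.2500 14.8906] v=[-1.5938 -0.2813 1.7500 -0.8438]
Step 4: x=[2.7226 7.9180 13.5469 15.3086] v=[-1.3360 1.2421 -1.4063 0.8359]
Step 5: x=[2.6728 8.6475 11.8770 16.2862] v=[-0.0996 1.4589 -3.3399 1.9551]
Step 6: x=[3.4485 8.6907 10.5020 17.1615] v=[1.5514 0.0863 -2.7501 1.7505]
Step 7: x=[4.6727 7.8761 10.3390 17.3719] v=[2.4483 -1.6292 -0.3260 0.4208]
Max displacement = 2.2500

Answer: 2.2500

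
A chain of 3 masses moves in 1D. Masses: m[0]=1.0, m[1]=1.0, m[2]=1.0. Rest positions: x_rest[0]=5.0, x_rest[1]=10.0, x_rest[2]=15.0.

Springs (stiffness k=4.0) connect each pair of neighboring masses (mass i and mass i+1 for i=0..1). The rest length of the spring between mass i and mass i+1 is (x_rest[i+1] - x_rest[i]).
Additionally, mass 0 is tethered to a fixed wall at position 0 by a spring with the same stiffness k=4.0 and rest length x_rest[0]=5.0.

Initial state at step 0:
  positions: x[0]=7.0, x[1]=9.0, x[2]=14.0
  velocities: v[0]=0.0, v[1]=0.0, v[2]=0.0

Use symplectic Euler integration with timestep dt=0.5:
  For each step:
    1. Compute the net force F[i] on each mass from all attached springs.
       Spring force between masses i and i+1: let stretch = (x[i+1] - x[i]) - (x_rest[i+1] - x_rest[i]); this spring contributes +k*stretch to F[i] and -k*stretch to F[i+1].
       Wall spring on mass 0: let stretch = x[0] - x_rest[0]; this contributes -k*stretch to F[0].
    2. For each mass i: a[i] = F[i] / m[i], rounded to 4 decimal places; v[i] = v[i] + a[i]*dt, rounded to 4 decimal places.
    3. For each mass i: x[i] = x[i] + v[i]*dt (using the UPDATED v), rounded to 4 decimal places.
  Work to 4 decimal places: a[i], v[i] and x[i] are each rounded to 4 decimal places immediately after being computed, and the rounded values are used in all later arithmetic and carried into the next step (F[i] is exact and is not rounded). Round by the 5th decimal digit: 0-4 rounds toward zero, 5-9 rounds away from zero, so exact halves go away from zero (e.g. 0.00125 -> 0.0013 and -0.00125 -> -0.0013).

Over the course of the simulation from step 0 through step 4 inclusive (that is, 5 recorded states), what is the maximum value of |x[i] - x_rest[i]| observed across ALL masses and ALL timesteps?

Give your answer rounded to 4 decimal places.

Step 0: x=[7.0000 9.0000 14.0000] v=[0.0000 0.0000 0.0000]
Step 1: x=[2.0000 12.0000 14.0000] v=[-10.0000 6.0000 0.0000]
Step 2: x=[5.0000 7.0000 17.0000] v=[6.0000 -10.0000 6.0000]
Step 3: x=[5.0000 10.0000 15.0000] v=[0.0000 6.0000 -4.0000]
Step 4: x=[5.0000 13.0000 13.0000] v=[0.0000 6.0000 -4.0000]
Max displacement = 3.0000

Answer: 3.0000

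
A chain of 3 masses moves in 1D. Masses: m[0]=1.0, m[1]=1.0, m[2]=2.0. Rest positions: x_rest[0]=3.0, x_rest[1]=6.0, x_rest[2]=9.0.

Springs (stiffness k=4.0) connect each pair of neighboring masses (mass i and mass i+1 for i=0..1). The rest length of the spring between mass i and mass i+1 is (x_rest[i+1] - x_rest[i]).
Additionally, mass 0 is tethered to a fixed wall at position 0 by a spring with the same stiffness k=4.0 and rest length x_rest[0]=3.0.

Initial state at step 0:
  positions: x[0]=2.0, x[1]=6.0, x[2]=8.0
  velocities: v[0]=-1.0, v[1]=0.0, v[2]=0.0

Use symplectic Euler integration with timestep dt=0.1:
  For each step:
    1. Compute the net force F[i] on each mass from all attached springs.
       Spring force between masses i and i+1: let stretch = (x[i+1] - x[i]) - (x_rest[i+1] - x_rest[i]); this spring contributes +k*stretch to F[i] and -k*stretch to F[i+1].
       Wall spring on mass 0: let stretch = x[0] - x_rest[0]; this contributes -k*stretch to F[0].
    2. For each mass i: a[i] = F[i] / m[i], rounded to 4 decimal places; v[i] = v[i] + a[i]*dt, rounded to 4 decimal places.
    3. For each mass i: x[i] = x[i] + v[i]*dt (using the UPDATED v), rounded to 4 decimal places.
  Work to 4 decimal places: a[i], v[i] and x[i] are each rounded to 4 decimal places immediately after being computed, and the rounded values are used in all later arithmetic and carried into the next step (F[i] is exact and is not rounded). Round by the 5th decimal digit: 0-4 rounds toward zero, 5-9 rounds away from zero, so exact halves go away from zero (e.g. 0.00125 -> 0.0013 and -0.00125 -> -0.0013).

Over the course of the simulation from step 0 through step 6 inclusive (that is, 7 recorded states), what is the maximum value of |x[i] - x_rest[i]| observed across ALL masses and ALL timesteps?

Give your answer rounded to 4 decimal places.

Answer: 1.1610

Derivation:
Step 0: x=[2.0000 6.0000 8.0000] v=[-1.0000 0.0000 0.0000]
Step 1: x=[1.9800 5.9200 8.0200] v=[-0.2000 -0.8000 0.2000]
Step 2: x=[2.0384 5.7664 8.0580] v=[0.5840 -1.5360 0.3800]
Step 3: x=[2.1644 5.5553 8.1102] v=[1.2598 -2.1106 0.5217]
Step 4: x=[2.3394 5.3108 8.1713] v=[1.7504 -2.4450 0.6107]
Step 5: x=[2.5397 5.0619 8.2352] v=[2.0032 -2.4894 0.6386]
Step 6: x=[2.7393 4.8390 8.2956] v=[1.9962 -2.2290 0.6039]
Max displacement = 1.1610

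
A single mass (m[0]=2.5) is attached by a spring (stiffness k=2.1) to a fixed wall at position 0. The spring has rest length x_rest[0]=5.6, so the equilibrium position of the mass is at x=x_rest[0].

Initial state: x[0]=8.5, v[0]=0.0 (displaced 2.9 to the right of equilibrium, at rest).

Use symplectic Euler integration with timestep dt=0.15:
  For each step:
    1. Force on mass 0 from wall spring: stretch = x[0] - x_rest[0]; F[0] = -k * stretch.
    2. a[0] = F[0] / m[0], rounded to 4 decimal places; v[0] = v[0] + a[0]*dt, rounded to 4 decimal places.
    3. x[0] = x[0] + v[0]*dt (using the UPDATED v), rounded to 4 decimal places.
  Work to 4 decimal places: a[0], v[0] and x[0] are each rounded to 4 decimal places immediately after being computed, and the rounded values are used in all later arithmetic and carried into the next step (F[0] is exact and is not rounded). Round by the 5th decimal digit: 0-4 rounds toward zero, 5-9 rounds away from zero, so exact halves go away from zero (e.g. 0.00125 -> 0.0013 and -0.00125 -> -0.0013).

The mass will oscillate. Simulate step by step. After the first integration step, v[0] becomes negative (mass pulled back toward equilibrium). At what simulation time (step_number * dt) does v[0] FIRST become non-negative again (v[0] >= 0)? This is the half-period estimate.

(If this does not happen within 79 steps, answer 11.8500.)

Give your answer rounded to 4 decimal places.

Step 0: x=[8.5000] v=[0.0000]
Step 1: x=[8.4452] v=[-0.3654]
Step 2: x=[8.3366] v=[-0.7239]
Step 3: x=[8.1763] v=[-1.0687]
Step 4: x=[7.9673] v=[-1.3933]
Step 5: x=[7.7136] v=[-1.6916]
Step 6: x=[7.4199] v=[-1.9579]
Step 7: x=[7.0918] v=[-2.1872]
Step 8: x=[6.7355] v=[-2.3752]
Step 9: x=[6.3578] v=[-2.5183]
Step 10: x=[5.9657] v=[-2.6138]
Step 11: x=[5.5667] v=[-2.6599]
Step 12: x=[5.1683] v=[-2.6557]
Step 13: x=[4.7781] v=[-2.6013]
Step 14: x=[4.4034] v=[-2.4977]
Step 15: x=[4.0514] v=[-2.3469]
Step 16: x=[3.7286] v=[-2.1518]
Step 17: x=[3.4412] v=[-1.9160]
Step 18: x=[3.1946] v=[-1.6440]
Step 19: x=[2.9935] v=[-1.3409]
Step 20: x=[2.8416] v=[-1.0125]
Step 21: x=[2.7419] v=[-0.6649]
Step 22: x=[2.6962] v=[-0.3048]
Step 23: x=[2.7054] v=[0.0611]
First v>=0 after going negative at step 23, time=3.4500

Answer: 3.4500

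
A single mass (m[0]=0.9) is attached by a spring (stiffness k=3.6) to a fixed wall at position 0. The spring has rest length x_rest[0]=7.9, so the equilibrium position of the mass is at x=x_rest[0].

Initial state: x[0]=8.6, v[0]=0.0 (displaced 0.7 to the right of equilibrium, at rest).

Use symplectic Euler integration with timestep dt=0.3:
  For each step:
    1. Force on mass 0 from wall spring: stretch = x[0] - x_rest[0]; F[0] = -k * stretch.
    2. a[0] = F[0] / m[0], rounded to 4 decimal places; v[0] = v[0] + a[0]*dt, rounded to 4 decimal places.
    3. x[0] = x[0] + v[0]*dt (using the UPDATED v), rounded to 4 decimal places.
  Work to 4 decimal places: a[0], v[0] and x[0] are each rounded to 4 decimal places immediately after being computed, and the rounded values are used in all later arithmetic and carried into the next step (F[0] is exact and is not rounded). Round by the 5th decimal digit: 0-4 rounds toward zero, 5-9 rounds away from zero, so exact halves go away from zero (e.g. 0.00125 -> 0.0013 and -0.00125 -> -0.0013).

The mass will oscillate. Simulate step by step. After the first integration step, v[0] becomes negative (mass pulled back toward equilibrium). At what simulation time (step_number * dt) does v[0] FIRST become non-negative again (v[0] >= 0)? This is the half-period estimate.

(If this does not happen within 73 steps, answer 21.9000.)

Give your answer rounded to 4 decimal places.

Answer: 1.8000

Derivation:
Step 0: x=[8.6000] v=[0.0000]
Step 1: x=[8.3480] v=[-0.8400]
Step 2: x=[7.9347] v=[-1.3776]
Step 3: x=[7.5089] v=[-1.4192]
Step 4: x=[7.2239] v=[-0.9499]
Step 5: x=[7.1823] v=[-0.1386]
Step 6: x=[7.3991] v=[0.7226]
First v>=0 after going negative at step 6, time=1.8000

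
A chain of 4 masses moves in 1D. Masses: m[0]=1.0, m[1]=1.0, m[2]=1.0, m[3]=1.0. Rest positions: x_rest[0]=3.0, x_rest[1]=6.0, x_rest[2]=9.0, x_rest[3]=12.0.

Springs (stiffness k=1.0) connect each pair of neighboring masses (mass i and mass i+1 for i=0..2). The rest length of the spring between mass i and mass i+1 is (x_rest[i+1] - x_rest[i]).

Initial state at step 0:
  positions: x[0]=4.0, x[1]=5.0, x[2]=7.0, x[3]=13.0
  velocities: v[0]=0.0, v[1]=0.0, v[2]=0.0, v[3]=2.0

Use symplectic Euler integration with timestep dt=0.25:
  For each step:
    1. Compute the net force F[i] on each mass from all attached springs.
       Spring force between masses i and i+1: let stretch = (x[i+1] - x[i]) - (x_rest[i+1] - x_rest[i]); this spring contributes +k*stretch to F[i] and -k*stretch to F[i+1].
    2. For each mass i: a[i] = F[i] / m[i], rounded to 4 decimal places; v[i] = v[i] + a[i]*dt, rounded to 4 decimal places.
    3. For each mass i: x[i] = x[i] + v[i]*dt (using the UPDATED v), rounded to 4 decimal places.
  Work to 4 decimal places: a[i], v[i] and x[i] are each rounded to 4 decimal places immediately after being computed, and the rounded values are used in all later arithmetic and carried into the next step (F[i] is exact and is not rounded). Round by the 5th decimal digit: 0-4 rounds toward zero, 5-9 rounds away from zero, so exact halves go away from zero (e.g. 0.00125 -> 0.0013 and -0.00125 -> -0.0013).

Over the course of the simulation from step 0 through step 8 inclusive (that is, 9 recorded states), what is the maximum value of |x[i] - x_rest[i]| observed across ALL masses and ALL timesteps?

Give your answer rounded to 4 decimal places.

Answer: 2.7815

Derivation:
Step 0: x=[4.0000 5.0000 7.0000 13.0000] v=[0.0000 0.0000 0.0000 2.0000]
Step 1: x=[3.8750 5.0625 7.2500 13.3125] v=[-0.5000 0.2500 1.0000 1.2500]
Step 2: x=[3.6367 5.1875 7.7422 13.4336] v=[-0.9531 0.5000 1.9688 0.4844]
Step 3: x=[3.3079 5.3753 8.4305 13.3865] v=[-1.3154 0.7510 2.7530 -0.1885]
Step 4: x=[2.9208 5.6248 9.2376 13.2171] v=[-1.5486 0.9980 3.2282 -0.6775]
Step 5: x=[2.5152 5.9311 10.0676 12.9865] v=[-1.6226 1.2252 3.3199 -0.9224]
Step 6: x=[2.1356 6.2825 10.8215 12.7610] v=[-1.5186 1.4054 3.0155 -0.9021]
Step 7: x=[1.8276 6.6584 11.4129 12.6018] v=[-1.2319 1.5034 2.3656 -0.6370]
Step 8: x=[1.6341 7.0295 11.7815 12.5558] v=[-0.7742 1.4843 1.4742 -0.1842]
Max displacement = 2.7815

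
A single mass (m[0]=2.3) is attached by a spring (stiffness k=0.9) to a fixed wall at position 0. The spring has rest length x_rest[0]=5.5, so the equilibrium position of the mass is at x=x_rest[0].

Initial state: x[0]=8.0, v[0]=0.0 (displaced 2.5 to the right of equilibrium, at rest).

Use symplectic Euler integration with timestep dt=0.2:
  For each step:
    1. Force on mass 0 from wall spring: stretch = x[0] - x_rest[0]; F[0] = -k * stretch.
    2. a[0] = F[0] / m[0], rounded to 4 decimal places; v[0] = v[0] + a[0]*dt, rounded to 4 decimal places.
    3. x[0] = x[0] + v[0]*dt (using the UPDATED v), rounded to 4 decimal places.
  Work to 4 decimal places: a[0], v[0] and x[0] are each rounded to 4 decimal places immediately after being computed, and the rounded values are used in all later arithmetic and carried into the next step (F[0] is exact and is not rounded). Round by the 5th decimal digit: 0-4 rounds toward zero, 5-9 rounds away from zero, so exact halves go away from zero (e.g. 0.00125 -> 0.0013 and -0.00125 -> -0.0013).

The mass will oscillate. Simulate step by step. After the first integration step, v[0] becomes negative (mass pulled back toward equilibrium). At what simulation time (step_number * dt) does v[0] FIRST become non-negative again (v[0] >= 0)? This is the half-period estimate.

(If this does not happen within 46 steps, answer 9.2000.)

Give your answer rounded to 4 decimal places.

Answer: 5.2000

Derivation:
Step 0: x=[8.0000] v=[0.0000]
Step 1: x=[7.9609] v=[-0.1957]
Step 2: x=[7.8832] v=[-0.3883]
Step 3: x=[7.7682] v=[-0.5748]
Step 4: x=[7.6177] v=[-0.7523]
Step 5: x=[7.4341] v=[-0.9180]
Step 6: x=[7.2202] v=[-1.0694]
Step 7: x=[6.9794] v=[-1.2040]
Step 8: x=[6.7154] v=[-1.3198]
Step 9: x=[6.4324] v=[-1.4149]
Step 10: x=[6.1348] v=[-1.4879]
Step 11: x=[5.8273] v=[-1.5376]
Step 12: x=[5.5147] v=[-1.5632]
Step 13: x=[5.2018] v=[-1.5644]
Step 14: x=[4.8936] v=[-1.5411]
Step 15: x=[4.5949] v=[-1.4936]
Step 16: x=[4.3103] v=[-1.4228]
Step 17: x=[4.0444] v=[-1.3297]
Step 18: x=[3.8012] v=[-1.2158]
Step 19: x=[3.5846] v=[-1.0829]
Step 20: x=[3.3980] v=[-0.9330]
Step 21: x=[3.2443] v=[-0.7685]
Step 22: x=[3.1259] v=[-0.5920]
Step 23: x=[3.0447] v=[-0.4062]
Step 24: x=[3.0019] v=[-0.2140]
Step 25: x=[2.9982] v=[-0.0185]
Step 26: x=[3.0337] v=[0.1773]
First v>=0 after going negative at step 26, time=5.2000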